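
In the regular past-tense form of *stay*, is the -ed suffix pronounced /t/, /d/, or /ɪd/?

/d/

The stem *stay* ends in a voiced sound other than /d/.
The -ed suffix is realized as /ɪd/ after /t, d/; as /t/ after other voiceless consonants; and as /d/ after other voiced sounds.
So -ed on *stay* is pronounced /d/.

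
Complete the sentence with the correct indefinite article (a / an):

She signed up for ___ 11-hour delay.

The indefinite article is chosen by the initial *sound* of the following word, not its spelling.
The number *11* is spoken "eleven", beginning with /ɪˈlɛvən/ — a vowel sound.
So the article is *an*: She signed up for an 11-hour delay.

an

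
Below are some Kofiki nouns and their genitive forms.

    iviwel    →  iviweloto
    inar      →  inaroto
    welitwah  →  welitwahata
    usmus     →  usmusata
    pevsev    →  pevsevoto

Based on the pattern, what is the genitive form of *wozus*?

The suffix is conditioned by the final consonant: -ata when the stem ends in a voiceless consonant (*welitwah*, *usmus*); -oto when the stem ends in a voiced consonant (*iviwel*, *inar*, *pevsev*).
*wozus* — final consonant /s/ (voiceless) → -ata → *wozusata*.

wozusata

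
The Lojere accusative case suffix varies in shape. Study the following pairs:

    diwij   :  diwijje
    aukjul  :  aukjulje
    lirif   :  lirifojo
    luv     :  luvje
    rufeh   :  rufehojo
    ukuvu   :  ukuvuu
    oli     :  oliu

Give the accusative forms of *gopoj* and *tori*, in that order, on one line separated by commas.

The pattern is voicing of the final sound: -ojo when the stem ends in a voiceless consonant (*lirif*, *rufeh*); -je when the stem ends in a voiced consonant (*diwij*, *aukjul*, *luv*); -u when the stem ends in a vowel (*ukuvu*, *oli*).
The final sound of *gopoj* is /j/, which is a voiced consonant, so the suffix is -je, giving *gopojje*.
Since the final sound of *tori* is /i/ (a vowel), it takes -u, giving *toriu*.

gopojje, toriu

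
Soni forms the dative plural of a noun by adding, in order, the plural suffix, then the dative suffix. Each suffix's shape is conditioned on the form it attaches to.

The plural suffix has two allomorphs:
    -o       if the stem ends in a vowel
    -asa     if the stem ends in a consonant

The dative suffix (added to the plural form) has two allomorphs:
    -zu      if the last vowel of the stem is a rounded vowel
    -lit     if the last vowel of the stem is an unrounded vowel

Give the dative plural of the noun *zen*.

*zen*: final sound = /n/, a consonant → -asa → *zenasa*.
The plural form *zenasa* — last vowel /a/ (an unrounded vowel) → -lit → *zenasalit*.

zenasalit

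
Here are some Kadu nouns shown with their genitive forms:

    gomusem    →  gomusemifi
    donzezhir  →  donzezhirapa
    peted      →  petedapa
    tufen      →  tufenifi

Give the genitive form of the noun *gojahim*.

The suffix is conditioned by the final consonant: -ifi when the stem ends in a nasal (*gomusem*, *tufen*); -apa when the stem ends in a non-nasal consonant (*donzezhir*, *peted*).
Since the final consonant of *gojahim* is /m/ (a nasal), it takes -ifi, giving *gojahimifi*.

gojahimifi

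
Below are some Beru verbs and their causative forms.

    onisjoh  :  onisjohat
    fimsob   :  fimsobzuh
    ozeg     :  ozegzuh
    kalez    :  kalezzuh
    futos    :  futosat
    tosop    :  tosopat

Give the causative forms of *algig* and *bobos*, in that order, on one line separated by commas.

algigzuh, bobosat

The suffix is conditioned by the final consonant: -at when the stem ends in a voiceless consonant (*onisjoh*, *futos*, *tosop*); -zuh when the stem ends in a voiced consonant (*fimsob*, *ozeg*, *kalez*).
The final consonant of *algig* is /g/, which is voiced, so the suffix is -zuh, giving *algigzuh*.
The final consonant of *bobos* is /s/, which is voiceless, so the suffix is -at, giving *bobosat*.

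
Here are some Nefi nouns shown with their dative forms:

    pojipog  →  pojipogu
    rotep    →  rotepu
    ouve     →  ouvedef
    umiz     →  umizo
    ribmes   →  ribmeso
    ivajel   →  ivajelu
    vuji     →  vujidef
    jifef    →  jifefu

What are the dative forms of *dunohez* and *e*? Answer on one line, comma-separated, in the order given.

dunohezo, edef

Looking at the final sound of each stem: -o when the stem ends in a sibilant (*umiz*, *ribmes*); -u when the stem ends in a non-sibilant consonant (*pojipog*, *rotep*, *ivajel*, *jifef*); -def when the stem ends in a vowel (*ouve*, *vuji*).
Since the final sound of *dunohez* is /z/ (a sibilant), it takes -o, giving *dunohezo*.
Since the final sound of *e* is /e/ (a vowel), it takes -def, giving *edef*.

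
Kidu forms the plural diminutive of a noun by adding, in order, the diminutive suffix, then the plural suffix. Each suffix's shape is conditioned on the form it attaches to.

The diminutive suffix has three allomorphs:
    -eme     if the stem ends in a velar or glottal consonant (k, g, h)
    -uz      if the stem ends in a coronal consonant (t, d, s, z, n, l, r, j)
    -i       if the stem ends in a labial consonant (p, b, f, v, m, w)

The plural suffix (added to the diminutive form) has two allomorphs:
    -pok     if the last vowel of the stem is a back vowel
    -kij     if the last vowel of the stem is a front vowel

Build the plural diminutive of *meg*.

megemekij

Since the final consonant of *meg* is /g/ (velar/glottal), it takes -eme, giving *megeme*.
The diminutive form *megeme*: last vowel = /e/, a front vowel → -kij → *megemekij*.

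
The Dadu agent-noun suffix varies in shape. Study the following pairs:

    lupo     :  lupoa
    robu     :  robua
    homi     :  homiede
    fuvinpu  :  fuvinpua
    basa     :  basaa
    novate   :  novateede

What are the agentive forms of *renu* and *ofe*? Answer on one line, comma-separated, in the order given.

The pattern is front/back vowel harmony: -ede when the last vowel of the stem is a front vowel (*homi*, *novate*); -a when the last vowel of the stem is a back vowel (*lupo*, *robu*, *fuvinpu*, *basa*).
The last vowel of *renu* is /u/, which is a back vowel, so the suffix is -a, giving *renua*.
Since the last vowel of *ofe* is /e/ (a front vowel), it takes -ede, giving *ofeede*.

renua, ofeede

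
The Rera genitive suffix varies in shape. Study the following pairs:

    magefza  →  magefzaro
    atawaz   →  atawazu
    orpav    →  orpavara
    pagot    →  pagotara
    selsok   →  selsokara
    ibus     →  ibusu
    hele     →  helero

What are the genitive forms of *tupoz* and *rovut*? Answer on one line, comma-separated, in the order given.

The suffix is conditioned by the final sound: -u when the stem ends in a sibilant (*atawaz*, *ibus*); -ara when the stem ends in a non-sibilant consonant (*orpav*, *pagot*, *selsok*); -ro when the stem ends in a vowel (*magefza*, *hele*).
The final sound of *tupoz* is /z/, which is a sibilant, so the suffix is -u, giving *tupozu*.
The final sound of *rovut* is /t/, which is a non-sibilant consonant, so the suffix is -ara, giving *rovutara*.

tupozu, rovutara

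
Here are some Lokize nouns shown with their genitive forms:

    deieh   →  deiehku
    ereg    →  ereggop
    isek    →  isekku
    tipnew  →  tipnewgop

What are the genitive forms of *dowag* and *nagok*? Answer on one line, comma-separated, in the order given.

dowaggop, nagokku

The alternation tracks the final consonant of the stem — -ku when the stem ends in a voiceless consonant (*deieh*, *isek*); -gop when the stem ends in a voiced consonant (*ereg*, *tipnew*).
The final consonant of *dowag* is /g/, which is voiced, so the suffix is -gop, giving *dowaggop*.
Since the final consonant of *nagok* is /k/ (voiceless), it takes -ku, giving *nagokku*.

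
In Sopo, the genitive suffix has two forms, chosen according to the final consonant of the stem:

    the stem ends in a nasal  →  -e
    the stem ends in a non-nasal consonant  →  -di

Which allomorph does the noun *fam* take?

*fam*: final consonant = /m/, a nasal → -e.

-e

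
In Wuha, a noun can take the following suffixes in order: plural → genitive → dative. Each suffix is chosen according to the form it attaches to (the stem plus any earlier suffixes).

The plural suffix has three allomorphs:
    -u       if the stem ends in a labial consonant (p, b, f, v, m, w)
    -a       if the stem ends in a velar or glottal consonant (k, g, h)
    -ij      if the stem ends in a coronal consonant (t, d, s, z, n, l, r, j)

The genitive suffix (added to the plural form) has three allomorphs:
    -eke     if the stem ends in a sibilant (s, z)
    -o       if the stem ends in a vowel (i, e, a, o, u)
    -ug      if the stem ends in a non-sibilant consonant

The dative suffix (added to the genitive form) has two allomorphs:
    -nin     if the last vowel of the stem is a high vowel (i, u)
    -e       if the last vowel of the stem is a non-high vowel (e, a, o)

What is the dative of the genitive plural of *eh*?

*eh* — final consonant /h/ (velar/glottal) → -a → *eha*.
The plural form *eha*: final sound = /a/, a vowel → -o → *ehao*.
The last vowel of the genitive form *ehao* is /o/, which is a non-high vowel, so the dative suffix is -e, giving *ehaoe*.

ehaoe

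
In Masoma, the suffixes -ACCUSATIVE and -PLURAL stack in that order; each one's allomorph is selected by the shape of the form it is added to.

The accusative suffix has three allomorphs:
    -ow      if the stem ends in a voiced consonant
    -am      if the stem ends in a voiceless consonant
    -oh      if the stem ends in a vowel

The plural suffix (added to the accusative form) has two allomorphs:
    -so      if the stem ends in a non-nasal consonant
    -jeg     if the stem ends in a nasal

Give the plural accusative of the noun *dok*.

dokamjeg

*dok* — final sound /k/ (a voiceless consonant) → -am → *dokam*.
The accusative form *dokam*: final consonant = /m/, a nasal → -jeg → *dokamjeg*.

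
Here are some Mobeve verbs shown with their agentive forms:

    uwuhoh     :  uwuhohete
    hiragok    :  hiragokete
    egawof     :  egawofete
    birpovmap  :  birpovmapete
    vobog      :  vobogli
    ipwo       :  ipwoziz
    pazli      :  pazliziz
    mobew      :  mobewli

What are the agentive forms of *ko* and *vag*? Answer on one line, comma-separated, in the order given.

The pattern is voicing of the final sound: -ete when the stem ends in a voiceless consonant (*uwuhoh*, *hiragok*, *egawof*, *birpovmap*); -li when the stem ends in a voiced consonant (*vobog*, *mobew*); -ziz when the stem ends in a vowel (*ipwo*, *pazli*).
*ko* — final sound /o/ (a vowel) → -ziz → *koziz*.
The final sound of *vag* is /g/, which is a voiced consonant, so the suffix is -li, giving *vagli*.

koziz, vagli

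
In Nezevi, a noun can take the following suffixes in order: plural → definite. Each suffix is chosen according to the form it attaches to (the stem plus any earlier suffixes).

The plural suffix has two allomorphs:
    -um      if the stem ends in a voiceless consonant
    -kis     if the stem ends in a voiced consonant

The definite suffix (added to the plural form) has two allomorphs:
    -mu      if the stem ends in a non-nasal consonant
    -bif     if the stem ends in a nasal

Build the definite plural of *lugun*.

lugunkismu

*lugun* — final consonant /n/ (voiced) → -kis → *lugunkis*.
The plural form *lugunkis*: final consonant = /s/, non-nasal → -mu → *lugunkismu*.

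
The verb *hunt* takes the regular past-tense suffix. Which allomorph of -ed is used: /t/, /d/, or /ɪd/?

The stem *hunt* ends in /t/ or /d/.
The -ed suffix is realized as /ɪd/ after /t, d/; as /t/ after other voiceless consonants; and as /d/ after other voiced sounds.
So -ed on *hunt* is pronounced /ɪd/.

/ɪd/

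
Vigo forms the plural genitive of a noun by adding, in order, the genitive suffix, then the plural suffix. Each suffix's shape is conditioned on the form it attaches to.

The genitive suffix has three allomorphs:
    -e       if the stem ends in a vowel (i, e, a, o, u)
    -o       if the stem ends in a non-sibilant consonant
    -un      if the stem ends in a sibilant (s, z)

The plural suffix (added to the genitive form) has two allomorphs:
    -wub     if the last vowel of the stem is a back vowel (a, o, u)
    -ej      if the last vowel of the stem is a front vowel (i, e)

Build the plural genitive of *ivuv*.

ivuvowub

The final sound of *ivuv* is /v/, which is a non-sibilant consonant, so the genitive suffix is -o, giving *ivuvo*.
The genitive form *ivuvo*: last vowel = /o/, a back vowel → -wub → *ivuvowub*.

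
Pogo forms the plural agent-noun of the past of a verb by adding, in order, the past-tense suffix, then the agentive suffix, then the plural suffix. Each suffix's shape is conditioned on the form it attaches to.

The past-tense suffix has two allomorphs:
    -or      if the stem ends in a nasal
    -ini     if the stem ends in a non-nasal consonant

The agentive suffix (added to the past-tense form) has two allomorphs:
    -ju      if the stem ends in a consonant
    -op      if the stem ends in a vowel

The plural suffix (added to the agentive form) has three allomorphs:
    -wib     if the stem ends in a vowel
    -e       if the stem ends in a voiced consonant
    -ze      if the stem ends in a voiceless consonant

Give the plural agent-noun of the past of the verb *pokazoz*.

pokazoziniopze

Since the final consonant of *pokazoz* is /z/ (non-nasal), it takes -ini, giving *pokazozini*.
The final sound of the past-tense form *pokazozini* is /i/, which is a vowel, so the agentive suffix is -op, giving *pokazoziniop*.
The agentive form *pokazoziniop*: final sound = /p/, a voiceless consonant → -ze → *pokazoziniopze*.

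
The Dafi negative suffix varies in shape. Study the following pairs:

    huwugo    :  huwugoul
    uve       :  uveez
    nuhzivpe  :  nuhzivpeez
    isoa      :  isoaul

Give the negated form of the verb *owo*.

The pattern is front/back vowel harmony: -ez when the last vowel of the stem is a front vowel (*uve*, *nuhzivpe*); -ul when the last vowel of the stem is a back vowel (*huwugo*, *isoa*).
The last vowel of *owo* is /o/, which is a back vowel, so the suffix is -ul, giving *owoul*.

owoul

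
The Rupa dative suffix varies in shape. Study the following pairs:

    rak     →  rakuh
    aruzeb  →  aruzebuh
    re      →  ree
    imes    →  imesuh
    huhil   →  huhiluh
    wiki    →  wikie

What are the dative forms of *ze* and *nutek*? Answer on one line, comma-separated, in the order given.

zee, nutekuh

The suffix is conditioned by the final sound: -uh when the stem ends in a consonant (*rak*, *aruzeb*, *imes*, *huhil*); -e when the stem ends in a vowel (*re*, *wiki*).
*ze*: final sound = /e/, a vowel → -e → *zee*.
*nutek*: final sound = /k/, a consonant → -uh → *nutekuh*.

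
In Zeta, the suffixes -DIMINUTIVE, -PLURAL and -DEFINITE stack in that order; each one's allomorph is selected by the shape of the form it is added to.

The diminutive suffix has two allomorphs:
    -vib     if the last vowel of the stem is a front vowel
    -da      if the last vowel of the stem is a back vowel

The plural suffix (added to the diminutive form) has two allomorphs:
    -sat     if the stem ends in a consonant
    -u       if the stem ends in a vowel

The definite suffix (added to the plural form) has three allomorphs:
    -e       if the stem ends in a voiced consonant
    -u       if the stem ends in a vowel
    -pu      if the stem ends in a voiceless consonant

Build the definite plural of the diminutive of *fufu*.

Since the last vowel of *fufu* is /u/ (a back vowel), it takes -da, giving *fufuda*.
The diminutive form *fufuda* — final sound /a/ (a vowel) → -u → *fufudau*.
The final sound of the plural form *fufudau* is /u/, which is a vowel, so the definite suffix is -u, giving *fufudauu*.

fufudauu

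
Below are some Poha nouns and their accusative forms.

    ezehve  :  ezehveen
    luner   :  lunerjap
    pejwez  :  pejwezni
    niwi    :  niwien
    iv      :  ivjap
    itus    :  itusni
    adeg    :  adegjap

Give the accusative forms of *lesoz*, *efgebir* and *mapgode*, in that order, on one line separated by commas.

lesozni, efgebirjap, mapgodeen

Looking at the final sound of each stem: -ni when the stem ends in a sibilant (*pejwez*, *itus*); -jap when the stem ends in a non-sibilant consonant (*luner*, *iv*, *adeg*); -en when the stem ends in a vowel (*ezehve*, *niwi*).
*lesoz* — final sound /z/ (a sibilant) → -ni → *lesozni*.
*efgebir*: final sound = /r/, a non-sibilant consonant → -jap → *efgebirjap*.
*mapgode*: final sound = /e/, a vowel → -en → *mapgodeen*.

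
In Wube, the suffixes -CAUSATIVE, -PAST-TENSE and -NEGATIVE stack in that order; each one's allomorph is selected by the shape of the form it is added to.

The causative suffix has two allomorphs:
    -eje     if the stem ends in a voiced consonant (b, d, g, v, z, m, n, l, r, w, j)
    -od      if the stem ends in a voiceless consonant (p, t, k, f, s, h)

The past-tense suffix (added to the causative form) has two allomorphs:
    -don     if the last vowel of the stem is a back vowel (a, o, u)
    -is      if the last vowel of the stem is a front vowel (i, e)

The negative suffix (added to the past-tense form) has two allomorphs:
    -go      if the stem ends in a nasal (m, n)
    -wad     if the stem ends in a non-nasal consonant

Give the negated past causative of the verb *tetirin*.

tetirinejeiswad

*tetirin*: final consonant = /n/, voiced → -eje → *tetirineje*.
The causative form *tetirineje* — last vowel /e/ (a front vowel) → -is → *tetirinejeis*.
The final consonant of the past-tense form *tetirinejeis* is /s/, which is non-nasal, so the negative suffix is -wad, giving *tetirinejeiswad*.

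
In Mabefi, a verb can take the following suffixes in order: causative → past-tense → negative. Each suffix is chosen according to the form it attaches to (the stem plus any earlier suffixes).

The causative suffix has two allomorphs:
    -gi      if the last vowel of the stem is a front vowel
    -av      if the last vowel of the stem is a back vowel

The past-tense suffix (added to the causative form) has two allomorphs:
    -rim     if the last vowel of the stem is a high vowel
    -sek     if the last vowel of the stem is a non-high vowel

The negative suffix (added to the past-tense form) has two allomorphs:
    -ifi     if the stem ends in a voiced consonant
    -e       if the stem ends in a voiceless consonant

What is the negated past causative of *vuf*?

Since the last vowel of *vuf* is /u/ (a back vowel), it takes -av, giving *vufav*.
Since the last vowel of the causative form *vufav* is /a/ (a non-high vowel), it takes -sek, giving *vufavsek*.
The final consonant of the past-tense form *vufavsek* is /k/, which is voiceless, so the negative suffix is -e, giving *vufavseke*.

vufavseke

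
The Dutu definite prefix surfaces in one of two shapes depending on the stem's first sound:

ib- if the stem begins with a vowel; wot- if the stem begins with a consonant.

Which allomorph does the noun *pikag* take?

wot-

The first sound of *pikag* is /p/, which is a consonant, so the prefix is wot-.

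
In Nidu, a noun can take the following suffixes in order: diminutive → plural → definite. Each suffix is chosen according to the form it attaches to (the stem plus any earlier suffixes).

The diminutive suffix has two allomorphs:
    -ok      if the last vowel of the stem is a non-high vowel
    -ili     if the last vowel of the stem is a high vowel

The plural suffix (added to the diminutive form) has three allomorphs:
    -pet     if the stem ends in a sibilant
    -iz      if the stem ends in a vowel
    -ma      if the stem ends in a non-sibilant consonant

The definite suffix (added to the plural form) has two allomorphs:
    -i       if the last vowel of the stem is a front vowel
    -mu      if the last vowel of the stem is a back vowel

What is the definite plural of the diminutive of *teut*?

The last vowel of *teut* is /u/, which is a high vowel, so the diminutive suffix is -ili, giving *teutili*.
The diminutive form *teutili* — final sound /i/ (a vowel) → -iz → *teutiliiz*.
The plural form *teutiliiz* — last vowel /i/ (a front vowel) → -i → *teutiliizi*.

teutiliizi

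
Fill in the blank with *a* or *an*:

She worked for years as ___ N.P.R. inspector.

The indefinite article is chosen by the initial *sound* of the following word, not its spelling.
The initialism *N.P.R.* is read letter by letter; the first letter, N, is pronounced /ɛn/, which begins with a vowel sound.
So the article is *an*: She worked for years as an N.P.R. inspector.

an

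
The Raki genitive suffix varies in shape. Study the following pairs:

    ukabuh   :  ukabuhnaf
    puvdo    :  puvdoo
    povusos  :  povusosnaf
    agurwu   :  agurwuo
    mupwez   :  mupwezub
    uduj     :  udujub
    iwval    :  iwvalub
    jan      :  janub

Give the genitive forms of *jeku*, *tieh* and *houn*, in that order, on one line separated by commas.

The suffix is conditioned by the final sound: -naf when the stem ends in a voiceless consonant (*ukabuh*, *povusos*); -ub when the stem ends in a voiced consonant (*mupwez*, *uduj*, *iwval*, *jan*); -o when the stem ends in a vowel (*puvdo*, *agurwu*).
The final sound of *jeku* is /u/, which is a vowel, so the suffix is -o, giving *jekuo*.
*tieh*: final sound = /h/, a voiceless consonant → -naf → *tiehnaf*.
Since the final sound of *houn* is /n/ (a voiced consonant), it takes -ub, giving *hounub*.

jekuo, tiehnaf, hounub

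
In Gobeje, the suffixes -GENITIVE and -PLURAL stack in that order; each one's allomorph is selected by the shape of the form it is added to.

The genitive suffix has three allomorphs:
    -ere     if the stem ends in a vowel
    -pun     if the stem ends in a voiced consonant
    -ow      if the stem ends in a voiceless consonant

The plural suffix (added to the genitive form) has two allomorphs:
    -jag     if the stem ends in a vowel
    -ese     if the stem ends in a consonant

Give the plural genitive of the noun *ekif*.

The final sound of *ekif* is /f/, which is a voiceless consonant, so the genitive suffix is -ow, giving *ekifow*.
The genitive form *ekifow* — final sound /w/ (a consonant) → -ese → *ekifowese*.

ekifowese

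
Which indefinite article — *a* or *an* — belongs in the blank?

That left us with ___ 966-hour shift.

a

The indefinite article is chosen by the initial *sound* of the following word, not its spelling.
The number *966* is spoken "nine hundred …", beginning with /naɪn/ — a consonant sound.
So the article is *a*: That left us with a 966-hour shift.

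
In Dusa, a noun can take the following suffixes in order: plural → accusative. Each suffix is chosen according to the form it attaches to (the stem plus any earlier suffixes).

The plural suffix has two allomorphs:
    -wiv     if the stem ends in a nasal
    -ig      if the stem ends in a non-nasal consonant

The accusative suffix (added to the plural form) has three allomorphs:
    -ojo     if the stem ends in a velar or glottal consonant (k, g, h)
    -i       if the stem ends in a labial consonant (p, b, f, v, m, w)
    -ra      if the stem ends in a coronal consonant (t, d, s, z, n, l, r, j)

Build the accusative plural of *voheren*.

Since the final consonant of *voheren* is /n/ (a nasal), it takes -wiv, giving *voherenwiv*.
The plural form *voherenwiv* — final consonant /v/ (labial) → -i → *voherenwivi*.

voherenwivi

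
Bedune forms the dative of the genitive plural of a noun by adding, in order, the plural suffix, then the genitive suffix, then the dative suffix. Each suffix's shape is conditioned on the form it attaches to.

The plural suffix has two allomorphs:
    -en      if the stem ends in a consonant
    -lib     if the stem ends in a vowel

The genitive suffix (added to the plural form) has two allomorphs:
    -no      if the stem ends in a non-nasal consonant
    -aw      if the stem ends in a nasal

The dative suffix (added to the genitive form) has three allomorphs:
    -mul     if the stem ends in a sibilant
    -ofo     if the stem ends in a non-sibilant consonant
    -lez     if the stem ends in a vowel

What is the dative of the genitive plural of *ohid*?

ohidenawofo

The final sound of *ohid* is /d/, which is a consonant, so the plural suffix is -en, giving *ohiden*.
The final consonant of the plural form *ohiden* is /n/, which is a nasal, so the genitive suffix is -aw, giving *ohidenaw*.
Since the final sound of the genitive form *ohidenaw* is /w/ (a non-sibilant consonant), it takes -ofo, giving *ohidenawofo*.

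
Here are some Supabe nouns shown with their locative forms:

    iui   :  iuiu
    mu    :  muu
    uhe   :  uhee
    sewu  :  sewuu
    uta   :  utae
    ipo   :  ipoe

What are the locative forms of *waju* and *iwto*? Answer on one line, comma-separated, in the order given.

The alternation tracks the last vowel of the stem — -u when the last vowel of the stem is a high vowel (*iui*, *mu*, *sewu*); -e when the last vowel of the stem is a non-high vowel (*uhe*, *uta*, *ipo*).
*waju* — last vowel /u/ (a high vowel) → -u → *wajuu*.
The last vowel of *iwto* is /o/, which is a non-high vowel, so the suffix is -e, giving *iwtoe*.

wajuu, iwtoe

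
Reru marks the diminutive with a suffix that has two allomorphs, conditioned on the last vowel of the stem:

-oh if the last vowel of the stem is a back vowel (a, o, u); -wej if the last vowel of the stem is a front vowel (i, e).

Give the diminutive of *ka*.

*ka* — last vowel /a/ (a back vowel) → -oh → *kaoh*.

kaoh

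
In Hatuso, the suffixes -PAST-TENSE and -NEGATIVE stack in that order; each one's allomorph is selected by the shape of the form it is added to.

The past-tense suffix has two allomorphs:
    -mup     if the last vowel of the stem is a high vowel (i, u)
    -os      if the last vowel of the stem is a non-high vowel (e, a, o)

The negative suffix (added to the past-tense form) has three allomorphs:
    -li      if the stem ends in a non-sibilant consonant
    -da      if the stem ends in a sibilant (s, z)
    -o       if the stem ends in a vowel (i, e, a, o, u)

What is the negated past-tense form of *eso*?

esoosda

*eso*: last vowel = /o/, a non-high vowel → -os → *esoos*.
The past-tense form *esoos* — final sound /s/ (a sibilant) → -da → *esoosda*.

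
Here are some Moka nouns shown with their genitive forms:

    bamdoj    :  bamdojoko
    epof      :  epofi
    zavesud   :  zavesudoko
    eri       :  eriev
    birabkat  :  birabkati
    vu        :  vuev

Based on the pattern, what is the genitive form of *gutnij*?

gutnijoko

The alternation tracks the final sound of the stem — -i when the stem ends in a voiceless consonant (*epof*, *birabkat*); -oko when the stem ends in a voiced consonant (*bamdoj*, *zavesud*); -ev when the stem ends in a vowel (*eri*, *vu*).
*gutnij* — final sound /j/ (a voiced consonant) → -oko → *gutnijoko*.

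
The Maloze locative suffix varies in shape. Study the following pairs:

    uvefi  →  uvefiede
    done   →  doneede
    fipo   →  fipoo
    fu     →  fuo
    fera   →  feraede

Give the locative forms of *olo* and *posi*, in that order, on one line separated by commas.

Looking at the last vowel of each stem: -o when the last vowel of the stem is a rounded vowel (*fipo*, *fu*); -ede when the last vowel of the stem is an unrounded vowel (*uvefi*, *done*, *fera*).
Since the last vowel of *olo* is /o/ (a rounded vowel), it takes -o, giving *oloo*.
Since the last vowel of *posi* is /i/ (an unrounded vowel), it takes -ede, giving *posiede*.

oloo, posiede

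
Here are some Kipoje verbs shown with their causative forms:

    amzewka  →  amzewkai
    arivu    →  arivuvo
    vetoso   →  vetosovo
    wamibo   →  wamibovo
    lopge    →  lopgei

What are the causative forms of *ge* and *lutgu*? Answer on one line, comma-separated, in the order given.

gei, lutguvo

The alternation tracks the last vowel of the stem — -vo when the last vowel of the stem is a rounded vowel (*arivu*, *vetoso*, *wamibo*); -i when the last vowel of the stem is an unrounded vowel (*amzewka*, *lopge*).
The last vowel of *ge* is /e/, which is an unrounded vowel, so the suffix is -i, giving *gei*.
*lutgu*: last vowel = /u/, a rounded vowel → -vo → *lutguvo*.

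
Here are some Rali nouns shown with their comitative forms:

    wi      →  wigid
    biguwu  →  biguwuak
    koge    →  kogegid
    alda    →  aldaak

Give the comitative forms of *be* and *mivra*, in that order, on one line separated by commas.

begid, mivraak

Looking at the last vowel of each stem: -gid when the last vowel of the stem is a front vowel (*wi*, *koge*); -ak when the last vowel of the stem is a back vowel (*biguwu*, *alda*).
Since the last vowel of *be* is /e/ (a front vowel), it takes -gid, giving *begid*.
*mivra* — last vowel /a/ (a back vowel) → -ak → *mivraak*.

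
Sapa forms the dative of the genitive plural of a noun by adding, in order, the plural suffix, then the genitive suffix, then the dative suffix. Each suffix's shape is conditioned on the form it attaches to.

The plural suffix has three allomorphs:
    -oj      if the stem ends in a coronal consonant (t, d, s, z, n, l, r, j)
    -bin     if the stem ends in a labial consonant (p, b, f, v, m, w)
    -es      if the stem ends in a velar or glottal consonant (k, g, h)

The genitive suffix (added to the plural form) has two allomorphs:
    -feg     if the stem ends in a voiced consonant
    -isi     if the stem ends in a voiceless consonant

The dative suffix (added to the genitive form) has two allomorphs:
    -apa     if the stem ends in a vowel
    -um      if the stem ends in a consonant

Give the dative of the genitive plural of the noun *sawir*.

*sawir*: final consonant = /r/, coronal → -oj → *sawiroj*.
Since the final consonant of the plural form *sawiroj* is /j/ (voiced), it takes -feg, giving *sawirojfeg*.
The genitive form *sawirojfeg*: final sound = /g/, a consonant → -um → *sawirojfegum*.

sawirojfegum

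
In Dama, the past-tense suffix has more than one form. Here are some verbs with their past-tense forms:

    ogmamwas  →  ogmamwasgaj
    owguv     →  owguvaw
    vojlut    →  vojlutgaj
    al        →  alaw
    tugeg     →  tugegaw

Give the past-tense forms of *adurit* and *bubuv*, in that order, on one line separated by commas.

The pattern is voicing of the final consonant: -gaj when the stem ends in a voiceless consonant (*ogmamwas*, *vojlut*); -aw when the stem ends in a voiced consonant (*owguv*, *al*, *tugeg*).
The final consonant of *adurit* is /t/, which is voiceless, so the suffix is -gaj, giving *aduritgaj*.
The final consonant of *bubuv* is /v/, which is voiced, so the suffix is -aw, giving *bubuvaw*.

aduritgaj, bubuvaw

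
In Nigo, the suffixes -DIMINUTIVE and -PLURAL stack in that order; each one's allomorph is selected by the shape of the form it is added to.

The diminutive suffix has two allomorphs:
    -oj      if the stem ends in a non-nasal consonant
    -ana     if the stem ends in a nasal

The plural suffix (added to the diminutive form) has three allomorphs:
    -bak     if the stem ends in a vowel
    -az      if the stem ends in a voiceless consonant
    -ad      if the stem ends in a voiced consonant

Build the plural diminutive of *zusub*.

Since the final consonant of *zusub* is /b/ (non-nasal), it takes -oj, giving *zusuboj*.
The diminutive form *zusuboj*: final sound = /j/, a voiced consonant → -ad → *zusubojad*.

zusubojad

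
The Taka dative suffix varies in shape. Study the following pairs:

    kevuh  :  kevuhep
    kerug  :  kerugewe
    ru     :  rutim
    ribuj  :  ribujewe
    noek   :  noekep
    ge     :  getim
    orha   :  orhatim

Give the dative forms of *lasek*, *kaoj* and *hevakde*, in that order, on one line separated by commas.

Looking at the final sound of each stem: -ep when the stem ends in a voiceless consonant (*kevuh*, *noek*); -ewe when the stem ends in a voiced consonant (*kerug*, *ribuj*); -tim when the stem ends in a vowel (*ru*, *ge*, *orha*).
The final sound of *lasek* is /k/, which is a voiceless consonant, so the suffix is -ep, giving *lasekep*.
The final sound of *kaoj* is /j/, which is a voiced consonant, so the suffix is -ewe, giving *kaojewe*.
*hevakde*: final sound = /e/, a vowel → -tim → *hevakdetim*.

lasekep, kaojewe, hevakdetim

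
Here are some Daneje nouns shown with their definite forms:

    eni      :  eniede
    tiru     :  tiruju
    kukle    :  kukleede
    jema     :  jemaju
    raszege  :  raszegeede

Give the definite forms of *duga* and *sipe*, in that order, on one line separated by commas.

Looking at the last vowel of each stem: -ede when the last vowel of the stem is a front vowel (*eni*, *kukle*, *raszege*); -ju when the last vowel of the stem is a back vowel (*tiru*, *jema*).
The last vowel of *duga* is /a/, which is a back vowel, so the suffix is -ju, giving *dugaju*.
The last vowel of *sipe* is /e/, which is a front vowel, so the suffix is -ede, giving *sipeede*.

dugaju, sipeede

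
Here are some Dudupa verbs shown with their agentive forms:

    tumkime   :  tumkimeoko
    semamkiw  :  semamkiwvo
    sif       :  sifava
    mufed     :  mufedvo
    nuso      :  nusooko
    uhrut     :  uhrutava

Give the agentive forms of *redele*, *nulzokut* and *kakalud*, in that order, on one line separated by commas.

redeleoko, nulzokutava, kakaludvo

Looking at the final sound of each stem: -ava when the stem ends in a voiceless consonant (*sif*, *uhrut*); -vo when the stem ends in a voiced consonant (*semamkiw*, *mufed*); -oko when the stem ends in a vowel (*tumkime*, *nuso*).
The final sound of *redele* is /e/, which is a vowel, so the suffix is -oko, giving *redeleoko*.
The final sound of *nulzokut* is /t/, which is a voiceless consonant, so the suffix is -ava, giving *nulzokutava*.
The final sound of *kakalud* is /d/, which is a voiced consonant, so the suffix is -vo, giving *kakaludvo*.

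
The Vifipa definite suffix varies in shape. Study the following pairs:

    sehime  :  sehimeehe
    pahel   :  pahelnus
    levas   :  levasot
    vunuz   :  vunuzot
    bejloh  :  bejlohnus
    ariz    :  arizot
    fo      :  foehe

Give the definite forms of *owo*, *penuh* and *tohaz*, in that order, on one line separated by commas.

The suffix is conditioned by the final sound: -ot when the stem ends in a sibilant (*levas*, *vunuz*, *ariz*); -nus when the stem ends in a non-sibilant consonant (*pahel*, *bejloh*); -ehe when the stem ends in a vowel (*sehime*, *fo*).
*owo*: final sound = /o/, a vowel → -ehe → *owoehe*.
*penuh* — final sound /h/ (a non-sibilant consonant) → -nus → *penuhnus*.
Since the final sound of *tohaz* is /z/ (a sibilant), it takes -ot, giving *tohazot*.

owoehe, penuhnus, tohazot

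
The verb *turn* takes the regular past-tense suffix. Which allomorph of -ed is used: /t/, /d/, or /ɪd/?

/d/

The stem *turn* ends in a voiced sound other than /d/.
The -ed suffix is realized as /ɪd/ after /t, d/; as /t/ after other voiceless consonants; and as /d/ after other voiced sounds.
So -ed on *turn* is pronounced /d/.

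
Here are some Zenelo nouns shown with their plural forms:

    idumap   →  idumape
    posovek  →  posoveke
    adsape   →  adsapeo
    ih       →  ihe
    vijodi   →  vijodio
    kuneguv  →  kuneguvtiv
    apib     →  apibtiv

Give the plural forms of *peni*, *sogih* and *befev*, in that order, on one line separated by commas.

penio, sogihe, befevtiv

The suffix is conditioned by the final sound: -e when the stem ends in a voiceless consonant (*idumap*, *posovek*, *ih*); -tiv when the stem ends in a voiced consonant (*kuneguv*, *apib*); -o when the stem ends in a vowel (*adsape*, *vijodi*).
*peni* — final sound /i/ (a vowel) → -o → *penio*.
*sogih*: final sound = /h/, a voiceless consonant → -e → *sogihe*.
*befev*: final sound = /v/, a voiced consonant → -tiv → *befevtiv*.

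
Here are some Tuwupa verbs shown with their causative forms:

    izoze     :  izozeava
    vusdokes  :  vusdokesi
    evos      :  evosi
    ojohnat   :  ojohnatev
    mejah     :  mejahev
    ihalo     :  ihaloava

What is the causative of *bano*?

banoava

The suffix is conditioned by the final sound: -i when the stem ends in a sibilant (*vusdokes*, *evos*); -ev when the stem ends in a non-sibilant consonant (*ojohnat*, *mejah*); -ava when the stem ends in a vowel (*izoze*, *ihalo*).
The final sound of *bano* is /o/, which is a vowel, so the suffix is -ava, giving *banoava*.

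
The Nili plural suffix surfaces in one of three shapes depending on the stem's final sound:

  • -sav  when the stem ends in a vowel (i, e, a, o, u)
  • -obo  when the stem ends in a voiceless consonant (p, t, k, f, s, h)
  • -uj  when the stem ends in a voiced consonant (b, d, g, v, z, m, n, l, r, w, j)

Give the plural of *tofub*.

tofubuj

*tofub*: final sound = /b/, a voiced consonant → -uj → *tofubuj*.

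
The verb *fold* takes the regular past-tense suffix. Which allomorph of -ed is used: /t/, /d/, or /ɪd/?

/ɪd/

The stem *fold* ends in /t/ or /d/.
The -ed suffix is realized as /ɪd/ after /t, d/; as /t/ after other voiceless consonants; and as /d/ after other voiced sounds.
So -ed on *fold* is pronounced /ɪd/.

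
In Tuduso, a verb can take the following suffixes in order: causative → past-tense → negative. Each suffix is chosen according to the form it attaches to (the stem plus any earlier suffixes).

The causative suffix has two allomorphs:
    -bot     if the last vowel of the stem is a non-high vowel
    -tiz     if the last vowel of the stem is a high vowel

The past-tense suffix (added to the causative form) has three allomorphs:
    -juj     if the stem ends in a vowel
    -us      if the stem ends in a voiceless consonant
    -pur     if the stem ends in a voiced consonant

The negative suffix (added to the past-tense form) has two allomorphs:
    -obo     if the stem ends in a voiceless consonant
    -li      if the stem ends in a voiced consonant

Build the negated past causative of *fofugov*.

The last vowel of *fofugov* is /o/, which is a non-high vowel, so the causative suffix is -bot, giving *fofugovbot*.
The causative form *fofugovbot* — final sound /t/ (a voiceless consonant) → -us → *fofugovbotus*.
The past-tense form *fofugovbotus*: final consonant = /s/, voiceless → -obo → *fofugovbotusobo*.

fofugovbotusobo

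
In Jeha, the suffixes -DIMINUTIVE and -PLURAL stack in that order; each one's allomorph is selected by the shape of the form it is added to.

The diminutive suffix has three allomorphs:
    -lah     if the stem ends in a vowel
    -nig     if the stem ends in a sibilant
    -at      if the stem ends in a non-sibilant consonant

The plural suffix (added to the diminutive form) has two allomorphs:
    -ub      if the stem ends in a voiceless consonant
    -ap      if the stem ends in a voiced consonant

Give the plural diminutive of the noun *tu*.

*tu* — final sound /u/ (a vowel) → -lah → *tulah*.
The diminutive form *tulah* — final consonant /h/ (voiceless) → -ub → *tulahub*.

tulahub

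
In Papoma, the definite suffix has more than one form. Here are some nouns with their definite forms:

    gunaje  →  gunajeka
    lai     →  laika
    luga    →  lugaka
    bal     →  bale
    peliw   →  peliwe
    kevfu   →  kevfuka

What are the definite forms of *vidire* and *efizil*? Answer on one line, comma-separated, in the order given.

The alternation tracks the final sound of the stem — -e when the stem ends in a consonant (*bal*, *peliw*); -ka when the stem ends in a vowel (*gunaje*, *lai*, *luga*, *kevfu*).
Since the final sound of *vidire* is /e/ (a vowel), it takes -ka, giving *vidireka*.
Since the final sound of *efizil* is /l/ (a consonant), it takes -e, giving *efizile*.

vidireka, efizile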